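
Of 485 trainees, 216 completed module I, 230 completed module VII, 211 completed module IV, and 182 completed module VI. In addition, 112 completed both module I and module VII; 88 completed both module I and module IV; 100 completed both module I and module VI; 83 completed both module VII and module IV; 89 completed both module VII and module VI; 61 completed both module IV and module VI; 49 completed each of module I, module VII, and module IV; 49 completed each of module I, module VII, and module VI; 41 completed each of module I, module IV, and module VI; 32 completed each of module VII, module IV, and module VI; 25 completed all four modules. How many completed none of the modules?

33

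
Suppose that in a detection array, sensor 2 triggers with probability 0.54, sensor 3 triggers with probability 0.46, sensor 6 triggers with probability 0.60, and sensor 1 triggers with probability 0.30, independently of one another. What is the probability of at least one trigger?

Since the events are independent, P(none) is the product of the individual non-occurrence probabilities.
P(none) = (1 − 0.54) × (1 − 0.46) × (1 − 0.60) × (1 − 0.30) = 0.46 × 0.54 × 0.40 × 0.70 = 0.069552
P(at least one) = 1 − 0.069552 = 0.930448

0.930448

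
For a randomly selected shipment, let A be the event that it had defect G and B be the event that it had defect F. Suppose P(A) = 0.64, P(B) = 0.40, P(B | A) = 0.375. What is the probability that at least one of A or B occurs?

P(A ∩ B) = P(A)·P(B|A) = 0.64 × 0.375 = 0.24
By inclusion–exclusion:
P(A ∪ B) = 0.64 + 0.40 − 0.24 = 0.80

0.80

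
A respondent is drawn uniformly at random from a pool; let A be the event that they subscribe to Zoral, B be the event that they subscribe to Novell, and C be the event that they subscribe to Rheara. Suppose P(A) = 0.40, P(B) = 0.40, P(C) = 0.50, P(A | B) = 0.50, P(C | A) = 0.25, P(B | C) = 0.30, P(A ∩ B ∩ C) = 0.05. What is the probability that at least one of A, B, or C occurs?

P(A ∩ B) = P(B)·P(A|B) = 0.40 × 0.50 = 0.20
P(A ∩ C) = P(A)·P(C|A) = 0.40 × 0.25 = 0.10
P(B ∩ C) = P(C)·P(B|C) = 0.50 × 0.30 = 0.15
P(A ∪ B ∪ C) = 0.40 + 0.40 + 0.50 − 0.20 − 0.10 − 0.15 + 0.05 = 0.90

0.90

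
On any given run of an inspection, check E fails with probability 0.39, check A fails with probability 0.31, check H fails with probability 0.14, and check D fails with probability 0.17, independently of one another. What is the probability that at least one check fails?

Since the events are independent, P(none) is the product of the individual non-occurrence probabilities.
P(none) = (1 − 0.39) × (1 − 0.31) × (1 − 0.14) × (1 − 0.17) = 0.61 × 0.69 × 0.86 × 0.83 = 0.30043842
P(at least one) = 1 − 0.30043842 = 0.69956158

0.69956158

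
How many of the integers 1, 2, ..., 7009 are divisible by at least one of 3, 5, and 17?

3490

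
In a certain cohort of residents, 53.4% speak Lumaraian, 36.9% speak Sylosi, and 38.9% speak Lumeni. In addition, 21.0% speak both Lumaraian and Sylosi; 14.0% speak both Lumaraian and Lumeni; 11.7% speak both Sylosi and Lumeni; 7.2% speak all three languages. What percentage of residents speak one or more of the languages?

By inclusion–exclusion:
P(union) = 53.4 + 36.9 + 38.9 − 21.0 − 14.0 − 11.7 + 7.2 = 89.7%

89.7%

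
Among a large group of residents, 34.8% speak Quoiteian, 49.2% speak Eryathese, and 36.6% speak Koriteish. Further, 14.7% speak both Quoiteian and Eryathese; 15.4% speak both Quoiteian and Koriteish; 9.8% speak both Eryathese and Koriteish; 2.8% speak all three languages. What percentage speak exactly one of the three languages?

49.2%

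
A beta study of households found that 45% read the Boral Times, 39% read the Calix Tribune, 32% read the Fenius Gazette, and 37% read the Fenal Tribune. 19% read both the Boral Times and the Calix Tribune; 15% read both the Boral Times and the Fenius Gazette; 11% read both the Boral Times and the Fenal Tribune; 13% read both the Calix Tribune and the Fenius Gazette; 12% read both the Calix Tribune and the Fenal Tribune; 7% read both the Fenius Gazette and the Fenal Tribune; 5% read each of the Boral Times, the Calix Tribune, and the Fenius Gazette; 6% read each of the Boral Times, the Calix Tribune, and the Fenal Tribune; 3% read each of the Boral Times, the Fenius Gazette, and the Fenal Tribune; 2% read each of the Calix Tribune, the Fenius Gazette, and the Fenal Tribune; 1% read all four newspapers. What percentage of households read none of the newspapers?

9%

Apply inclusion-exclusion:
P(≥1) = 45 + 39 + 32 + 37 − 19 − 15 − 11 − 13 − 12 − 7 + 5 + 6 + 3 + 2 − 1 = 91%
P(none) = 100% − 91% = 9%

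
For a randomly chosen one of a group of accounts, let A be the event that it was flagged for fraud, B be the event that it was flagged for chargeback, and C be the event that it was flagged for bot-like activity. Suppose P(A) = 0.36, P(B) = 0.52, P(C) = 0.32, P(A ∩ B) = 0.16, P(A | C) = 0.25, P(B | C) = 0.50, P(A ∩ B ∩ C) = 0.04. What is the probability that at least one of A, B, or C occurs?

P(A ∩ C) = P(C)·P(A|C) = 0.32 × 0.25 = 0.08
P(B ∩ C) = P(C)·P(B|C) = 0.32 × 0.50 = 0.16
Apply inclusion-exclusion:
P(A ∪ B ∪ C) = 0.36 + 0.52 + 0.32 − 0.16 − 0.08 − 0.16 + 0.04 = 0.84

0.84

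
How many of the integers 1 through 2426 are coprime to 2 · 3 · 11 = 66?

⌊2426/2⌋ + ⌊2426/3⌋ + ⌊2426/11⌋ − ⌊2426/6⌋ − ⌊2426/22⌋ − ⌊2426/33⌋ + ⌊2426/66⌋ = 1213 + 808 + 220 − 404 − 110 − 73 + 36 = 1690
2426 − 1690 = 736

736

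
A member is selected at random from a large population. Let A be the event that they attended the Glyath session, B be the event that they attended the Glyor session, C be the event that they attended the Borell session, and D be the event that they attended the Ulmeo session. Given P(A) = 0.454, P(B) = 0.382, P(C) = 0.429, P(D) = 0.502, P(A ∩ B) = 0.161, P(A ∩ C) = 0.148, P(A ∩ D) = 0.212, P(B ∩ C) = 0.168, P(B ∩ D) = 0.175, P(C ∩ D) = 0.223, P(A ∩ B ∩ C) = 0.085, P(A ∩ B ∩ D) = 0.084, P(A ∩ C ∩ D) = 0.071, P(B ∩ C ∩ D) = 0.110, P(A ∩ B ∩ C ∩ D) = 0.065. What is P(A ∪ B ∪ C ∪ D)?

Using inclusion–exclusion:
P(A ∪ B ∪ C ∪ D) = 0.454 + 0.382 + 0.429 + 0.502 − 0.161 − 0.148 − 0.212 − 0.168 − 0.175 − 0.223 + 0.085 + 0.084 + 0.071 + 0.110 − 0.065 = 0.965

0.965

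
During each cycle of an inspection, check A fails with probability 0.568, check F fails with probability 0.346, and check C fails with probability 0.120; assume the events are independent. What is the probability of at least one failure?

0.75137536

P(none) = (1 − 0.568) × (1 − 0.346) × (1 − 0.120) = 0.432 × 0.654 × 0.880 = 0.24862464
P(at least one) = 1 − 0.24862464 = 0.75137536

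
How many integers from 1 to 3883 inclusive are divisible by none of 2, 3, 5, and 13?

957

1941 + 1294 + 776 + 298 − 647 − 388 − 149 − 258 − 99 − 59 + 129 + 49 + 29 + 19 − 9 = 2926
3883 − 2926 = 957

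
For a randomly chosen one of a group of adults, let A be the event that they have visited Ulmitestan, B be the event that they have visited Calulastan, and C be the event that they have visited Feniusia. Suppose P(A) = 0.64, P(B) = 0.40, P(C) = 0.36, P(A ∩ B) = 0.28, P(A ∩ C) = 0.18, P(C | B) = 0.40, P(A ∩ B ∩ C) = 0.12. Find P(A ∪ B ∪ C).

P(B ∩ C) = P(B)·P(C|B) = 0.40 × 0.40 = 0.16
P(A ∪ B ∪ C) = 0.64 + 0.40 + 0.36 − 0.28 − 0.18 − 0.16 + 0.12 = 0.90

0.90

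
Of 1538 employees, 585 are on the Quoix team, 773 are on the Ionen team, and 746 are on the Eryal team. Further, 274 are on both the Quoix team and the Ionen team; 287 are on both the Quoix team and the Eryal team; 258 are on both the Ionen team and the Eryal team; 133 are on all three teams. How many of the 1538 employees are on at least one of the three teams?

1418

By inclusion–exclusion:
|union| = 585 + 773 + 746 − 274 − 287 − 258 + 133 = 1418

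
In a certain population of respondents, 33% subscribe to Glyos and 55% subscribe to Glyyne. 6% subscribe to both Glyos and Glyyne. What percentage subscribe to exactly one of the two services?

76%

Using the inclusion–exclusion count for exactly one event:
P(exactly one) = 33 + 55 − 2·6 = 76%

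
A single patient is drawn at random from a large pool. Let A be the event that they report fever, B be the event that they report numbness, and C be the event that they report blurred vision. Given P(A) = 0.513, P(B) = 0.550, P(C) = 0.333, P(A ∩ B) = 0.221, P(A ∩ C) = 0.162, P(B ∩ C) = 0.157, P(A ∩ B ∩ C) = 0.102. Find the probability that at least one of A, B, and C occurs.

0.958

By inclusion–exclusion:
P(A ∪ B ∪ C) = 0.513 + 0.550 + 0.333 − 0.221 − 0.162 − 0.157 + 0.102 = 0.958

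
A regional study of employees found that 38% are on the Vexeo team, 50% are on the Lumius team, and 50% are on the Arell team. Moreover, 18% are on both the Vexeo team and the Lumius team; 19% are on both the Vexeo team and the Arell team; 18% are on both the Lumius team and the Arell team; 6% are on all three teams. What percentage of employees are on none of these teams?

Inclusion–exclusion gives
P(at least one) = 38 + 50 + 50 − 18 − 19 − 18 + 6 = 89%
P(none) = 100% − 89% = 11%

11%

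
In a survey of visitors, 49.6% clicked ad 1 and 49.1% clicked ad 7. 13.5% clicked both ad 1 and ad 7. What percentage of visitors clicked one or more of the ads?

85.2%

By inclusion–exclusion:
P(union) = 49.6 + 49.1 − 13.5 = 85.2%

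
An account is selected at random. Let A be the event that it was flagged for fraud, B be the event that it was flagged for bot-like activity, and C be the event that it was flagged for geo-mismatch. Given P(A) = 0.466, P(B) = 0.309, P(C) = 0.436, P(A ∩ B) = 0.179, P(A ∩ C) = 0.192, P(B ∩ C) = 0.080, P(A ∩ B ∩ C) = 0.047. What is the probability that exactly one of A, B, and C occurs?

0.450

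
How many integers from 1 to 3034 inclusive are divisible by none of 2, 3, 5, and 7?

693

Using inclusion–exclusion:
1517 + 1011 + 606 + 433 − 505 − 303 − 216 − 202 − 144 − 86 + 101 + 72 + 43 + 28 − 14 = 2341
3034 − 2341 = 693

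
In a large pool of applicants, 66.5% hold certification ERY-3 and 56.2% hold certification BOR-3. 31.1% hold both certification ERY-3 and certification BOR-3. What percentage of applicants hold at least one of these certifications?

P(≥1) = 66.5 + 56.2 − 31.1 = 91.6%

91.6%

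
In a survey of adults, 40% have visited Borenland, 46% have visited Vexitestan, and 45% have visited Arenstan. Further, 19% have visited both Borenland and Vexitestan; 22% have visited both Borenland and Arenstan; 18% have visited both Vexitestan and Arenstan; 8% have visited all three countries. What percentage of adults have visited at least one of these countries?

80%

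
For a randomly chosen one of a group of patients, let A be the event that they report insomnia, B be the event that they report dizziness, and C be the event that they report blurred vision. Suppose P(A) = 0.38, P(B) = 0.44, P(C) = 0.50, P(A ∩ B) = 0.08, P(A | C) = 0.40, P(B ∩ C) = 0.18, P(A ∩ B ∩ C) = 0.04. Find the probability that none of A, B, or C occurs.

P(A ∩ C) = P(C)·P(A|C) = 0.50 × 0.40 = 0.20
By inclusion-exclusion,
P(A ∪ B ∪ C) = 0.38 + 0.44 + 0.50 − 0.08 − 0.20 − 0.18 + 0.04 = 0.90
P(none) = 1 − 0.90 = 0.10

0.10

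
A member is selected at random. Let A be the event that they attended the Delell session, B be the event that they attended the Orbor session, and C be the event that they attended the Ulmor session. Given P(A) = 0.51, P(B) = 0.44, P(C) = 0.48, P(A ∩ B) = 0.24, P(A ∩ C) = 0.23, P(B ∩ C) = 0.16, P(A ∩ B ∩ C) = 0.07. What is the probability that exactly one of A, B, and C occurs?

0.38

P(exactly one) = 0.51 + 0.44 + 0.48 − 2·0.24 − 2·0.23 − 2·0.16 + 3·0.07 = 0.38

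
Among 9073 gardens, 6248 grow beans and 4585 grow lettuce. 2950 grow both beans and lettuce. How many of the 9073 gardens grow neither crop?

1190

Using inclusion–exclusion:
N(≥1) = 6248 + 4585 − 2950 = 7883
None: 9073 − 7883 = 1190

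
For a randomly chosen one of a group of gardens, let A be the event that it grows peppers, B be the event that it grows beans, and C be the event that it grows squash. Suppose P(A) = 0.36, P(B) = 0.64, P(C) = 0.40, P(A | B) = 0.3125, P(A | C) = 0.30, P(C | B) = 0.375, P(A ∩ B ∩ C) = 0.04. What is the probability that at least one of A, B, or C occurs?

0.88

P(A ∩ B) = P(B)·P(A|B) = 0.64 × 0.3125 = 0.20
P(A ∩ C) = P(C)·P(A|C) = 0.40 × 0.30 = 0.12
P(B ∩ C) = P(B)·P(C|B) = 0.64 × 0.375 = 0.24
P(A ∪ B ∪ C) = 0.36 + 0.64 + 0.40 − 0.20 − 0.12 − 0.24 + 0.04 = 0.88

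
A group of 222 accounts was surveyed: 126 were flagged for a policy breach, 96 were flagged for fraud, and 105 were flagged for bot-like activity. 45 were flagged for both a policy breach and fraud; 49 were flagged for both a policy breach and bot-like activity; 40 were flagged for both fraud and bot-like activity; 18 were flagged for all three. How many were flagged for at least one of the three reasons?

Using inclusion–exclusion:
|at least one| = 126 + 96 + 105 − 45 − 49 − 40 + 18 = 211

211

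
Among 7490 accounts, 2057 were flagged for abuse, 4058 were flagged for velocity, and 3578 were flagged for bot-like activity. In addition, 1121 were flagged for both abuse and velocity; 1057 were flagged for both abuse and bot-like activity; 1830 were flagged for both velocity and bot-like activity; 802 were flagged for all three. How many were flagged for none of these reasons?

1003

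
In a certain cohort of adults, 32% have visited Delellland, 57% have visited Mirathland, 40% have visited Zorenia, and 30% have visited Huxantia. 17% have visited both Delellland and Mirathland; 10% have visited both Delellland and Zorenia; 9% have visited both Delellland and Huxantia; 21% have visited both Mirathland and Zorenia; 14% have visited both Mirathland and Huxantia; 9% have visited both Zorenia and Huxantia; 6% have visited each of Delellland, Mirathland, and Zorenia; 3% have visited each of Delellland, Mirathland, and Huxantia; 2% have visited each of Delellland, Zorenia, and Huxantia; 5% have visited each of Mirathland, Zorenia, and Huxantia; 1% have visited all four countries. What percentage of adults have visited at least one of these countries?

94%

Apply inclusion-exclusion:
P(union) = 32 + 57 + 40 + 30 − 17 − 10 − 9 − 21 − 14 − 9 + 6 + 3 + 2 + 5 − 1 = 94%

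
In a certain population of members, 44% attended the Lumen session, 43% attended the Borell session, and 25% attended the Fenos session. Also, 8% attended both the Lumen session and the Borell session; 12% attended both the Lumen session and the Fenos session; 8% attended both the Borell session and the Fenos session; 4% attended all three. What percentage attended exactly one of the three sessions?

Using the inclusion–exclusion count for exactly one event:
P(exactly one) = 44 + 43 + 25 − 2·8 − 2·12 − 2·8 + 3·4 = 68%

68%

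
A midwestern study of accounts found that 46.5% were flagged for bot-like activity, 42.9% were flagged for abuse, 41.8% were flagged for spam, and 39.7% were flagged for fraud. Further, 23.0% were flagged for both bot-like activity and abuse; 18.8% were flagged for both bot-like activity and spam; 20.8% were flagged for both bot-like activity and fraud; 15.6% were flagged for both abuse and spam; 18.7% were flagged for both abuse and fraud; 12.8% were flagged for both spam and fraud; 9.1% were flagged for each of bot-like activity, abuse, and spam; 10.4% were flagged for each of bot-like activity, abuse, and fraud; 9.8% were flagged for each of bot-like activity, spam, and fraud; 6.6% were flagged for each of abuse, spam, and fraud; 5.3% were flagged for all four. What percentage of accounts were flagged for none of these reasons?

By inclusion–exclusion:
P(≥1) = 46.5 + 42.9 + 41.8 + 39.7 − 23.0 − 18.8 − 20.8 − 15.6 − 18.7 − 12.8 + 9.1 + 10.4 + 9.8 + 6.6 − 5.3 = 91.8%
P(none) = 100% − 91.8% = 8.2%

8.2%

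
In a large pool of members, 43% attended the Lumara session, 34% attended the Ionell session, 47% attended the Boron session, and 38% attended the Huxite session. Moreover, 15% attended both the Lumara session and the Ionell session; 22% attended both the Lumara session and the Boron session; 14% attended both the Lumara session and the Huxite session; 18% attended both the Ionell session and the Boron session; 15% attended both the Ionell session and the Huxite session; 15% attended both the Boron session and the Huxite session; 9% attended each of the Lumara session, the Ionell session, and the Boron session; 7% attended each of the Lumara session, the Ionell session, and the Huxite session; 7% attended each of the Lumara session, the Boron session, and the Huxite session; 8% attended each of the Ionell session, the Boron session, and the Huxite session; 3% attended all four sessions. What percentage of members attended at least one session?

91%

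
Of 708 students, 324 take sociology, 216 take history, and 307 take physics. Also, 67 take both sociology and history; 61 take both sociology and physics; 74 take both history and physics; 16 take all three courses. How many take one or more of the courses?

Using inclusion–exclusion:
N(≥1) = 324 + 216 + 307 − 67 − 61 − 74 + 16 = 661

661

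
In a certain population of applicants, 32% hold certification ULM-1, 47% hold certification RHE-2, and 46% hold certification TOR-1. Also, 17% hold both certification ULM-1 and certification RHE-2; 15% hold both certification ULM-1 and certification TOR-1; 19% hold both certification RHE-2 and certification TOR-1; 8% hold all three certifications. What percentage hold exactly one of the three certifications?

By inclusion–exclusion (exactly-one form):
P(exactly one) = 32 + 47 + 46 − 2·17 − 2·15 − 2·19 + 3·8 = 47%

47%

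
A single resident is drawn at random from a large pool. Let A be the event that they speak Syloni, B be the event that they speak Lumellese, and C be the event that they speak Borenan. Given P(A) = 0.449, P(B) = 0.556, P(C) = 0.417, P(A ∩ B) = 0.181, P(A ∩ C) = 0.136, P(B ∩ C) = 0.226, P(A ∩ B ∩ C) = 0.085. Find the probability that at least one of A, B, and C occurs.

By inclusion-exclusion,
P(A ∪ B ∪ C) = 0.449 + 0.556 + 0.417 − 0.181 − 0.136 − 0.226 + 0.085 = 0.964

0.964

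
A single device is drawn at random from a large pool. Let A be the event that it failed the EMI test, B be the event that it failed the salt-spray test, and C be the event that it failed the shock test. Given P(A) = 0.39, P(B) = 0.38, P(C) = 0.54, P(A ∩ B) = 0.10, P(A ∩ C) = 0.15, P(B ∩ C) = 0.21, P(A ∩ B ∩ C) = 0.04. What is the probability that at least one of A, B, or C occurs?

0.89

P(A ∪ B ∪ C) = 0.39 + 0.38 + 0.54 − 0.10 − 0.15 − 0.21 + 0.04 = 0.89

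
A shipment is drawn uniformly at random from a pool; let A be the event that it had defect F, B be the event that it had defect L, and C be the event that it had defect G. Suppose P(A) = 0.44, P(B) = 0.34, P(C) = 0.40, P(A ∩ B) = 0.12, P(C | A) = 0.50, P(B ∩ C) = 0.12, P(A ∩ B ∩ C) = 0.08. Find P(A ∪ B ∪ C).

P(A ∩ C) = P(A)·P(C|A) = 0.44 × 0.50 = 0.22
By inclusion–exclusion:
P(A ∪ B ∪ C) = 0.44 + 0.34 + 0.40 − 0.12 − 0.22 − 0.12 + 0.08 = 0.80

0.80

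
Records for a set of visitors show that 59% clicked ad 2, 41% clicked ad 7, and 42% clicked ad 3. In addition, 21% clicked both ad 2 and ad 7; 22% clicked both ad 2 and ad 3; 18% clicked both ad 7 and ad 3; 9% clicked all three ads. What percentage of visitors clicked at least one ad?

Inclusion–exclusion gives
P(≥1) = 59 + 41 + 42 − 21 − 22 − 18 + 9 = 90%

90%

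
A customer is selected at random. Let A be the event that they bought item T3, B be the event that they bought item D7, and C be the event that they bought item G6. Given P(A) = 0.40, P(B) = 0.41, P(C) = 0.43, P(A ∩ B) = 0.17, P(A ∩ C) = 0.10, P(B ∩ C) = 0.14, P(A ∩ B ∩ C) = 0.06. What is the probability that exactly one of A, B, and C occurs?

Using the inclusion–exclusion count for exactly one event:
P(exactly one) = 0.40 + 0.41 + 0.43 − 2·0.17 − 2·0.10 − 2·0.14 + 3·0.06 = 0.60

0.60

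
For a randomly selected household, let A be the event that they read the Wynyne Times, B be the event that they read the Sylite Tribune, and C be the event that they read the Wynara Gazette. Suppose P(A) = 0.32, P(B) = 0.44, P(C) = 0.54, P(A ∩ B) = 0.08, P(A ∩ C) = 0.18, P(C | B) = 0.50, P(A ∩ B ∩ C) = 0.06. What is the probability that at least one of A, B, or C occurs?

0.88

P(B ∩ C) = P(B)·P(C|B) = 0.44 × 0.50 = 0.22
By inclusion-exclusion,
P(A ∪ B ∪ C) = 0.32 + 0.44 + 0.54 − 0.08 − 0.18 − 0.22 + 0.06 = 0.88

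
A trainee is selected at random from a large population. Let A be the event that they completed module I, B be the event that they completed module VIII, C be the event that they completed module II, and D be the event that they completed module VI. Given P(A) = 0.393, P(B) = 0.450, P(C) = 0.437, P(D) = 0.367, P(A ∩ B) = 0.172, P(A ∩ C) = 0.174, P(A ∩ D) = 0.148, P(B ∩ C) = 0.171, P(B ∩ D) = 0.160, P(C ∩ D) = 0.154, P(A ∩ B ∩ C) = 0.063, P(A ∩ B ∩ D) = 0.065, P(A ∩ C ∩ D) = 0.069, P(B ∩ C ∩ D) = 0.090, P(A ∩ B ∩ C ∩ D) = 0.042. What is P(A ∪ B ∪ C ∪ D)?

0.913

Using inclusion–exclusion:
P(A ∪ B ∪ C ∪ D) = 0.393 + 0.450 + 0.437 + 0.367 − 0.172 − 0.174 − 0.148 − 0.171 − 0.160 − 0.154 + 0.063 + 0.065 + 0.069 + 0.090 − 0.042 = 0.913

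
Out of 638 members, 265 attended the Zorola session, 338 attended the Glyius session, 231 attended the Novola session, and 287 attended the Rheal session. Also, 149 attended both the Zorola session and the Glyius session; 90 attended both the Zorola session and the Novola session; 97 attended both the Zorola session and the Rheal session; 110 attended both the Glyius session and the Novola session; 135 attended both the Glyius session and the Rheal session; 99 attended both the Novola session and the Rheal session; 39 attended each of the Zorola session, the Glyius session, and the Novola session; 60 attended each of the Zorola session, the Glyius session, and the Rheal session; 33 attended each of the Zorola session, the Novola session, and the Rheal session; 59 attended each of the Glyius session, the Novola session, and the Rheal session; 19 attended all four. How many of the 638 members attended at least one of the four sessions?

613

|union| = 265 + 338 + 231 + 287 − 149 − 90 − 97 − 110 − 135 − 99 + 39 + 60 + 33 + 59 − 19 = 613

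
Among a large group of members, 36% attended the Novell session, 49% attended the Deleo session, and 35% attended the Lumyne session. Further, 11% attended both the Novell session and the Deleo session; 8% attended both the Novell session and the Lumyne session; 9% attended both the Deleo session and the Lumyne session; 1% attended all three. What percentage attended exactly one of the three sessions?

67%

By inclusion–exclusion (exactly-one form):
P(exactly one) = 36 + 49 + 35 − 2·11 − 2·8 − 2·9 + 3·1 = 67%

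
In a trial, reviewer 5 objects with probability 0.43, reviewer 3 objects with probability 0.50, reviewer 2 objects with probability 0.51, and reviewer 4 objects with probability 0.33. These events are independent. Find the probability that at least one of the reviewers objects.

0.9064345

Independence gives P(none) = ∏(1 − pᵢ).
P(none) = (1 − 0.43) × (1 − 0.50) × (1 − 0.51) × (1 − 0.33) = 0.57 × 0.50 × 0.49 × 0.67 = 0.0935655
P(at least one) = 1 − 0.0935655 = 0.9064345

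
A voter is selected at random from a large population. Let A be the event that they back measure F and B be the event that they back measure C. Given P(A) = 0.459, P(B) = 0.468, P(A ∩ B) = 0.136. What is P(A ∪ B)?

0.791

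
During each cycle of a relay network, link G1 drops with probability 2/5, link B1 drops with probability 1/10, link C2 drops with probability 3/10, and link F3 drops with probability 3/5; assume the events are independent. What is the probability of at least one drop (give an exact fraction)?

1061/1250

P(none) = (1 − 2/5) × (1 − 1/10) × (1 − 3/10) × (1 − 3/5) = 3/5 × 9/10 × 7/10 × 2/5 = 189/1250
P(at least one) = 1 − 189/1250 = 1061/1250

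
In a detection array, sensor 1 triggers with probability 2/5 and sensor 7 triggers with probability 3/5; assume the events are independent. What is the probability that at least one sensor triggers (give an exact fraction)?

P(none) = (1 − 2/5) × (1 − 3/5) = 3/5 × 2/5 = 6/25
P(at least one) = 1 − 6/25 = 19/25

19/25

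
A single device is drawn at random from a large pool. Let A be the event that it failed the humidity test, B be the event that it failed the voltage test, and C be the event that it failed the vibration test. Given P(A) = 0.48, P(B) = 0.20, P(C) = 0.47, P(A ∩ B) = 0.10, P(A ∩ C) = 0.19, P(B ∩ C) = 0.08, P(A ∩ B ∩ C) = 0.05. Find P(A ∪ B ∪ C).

0.83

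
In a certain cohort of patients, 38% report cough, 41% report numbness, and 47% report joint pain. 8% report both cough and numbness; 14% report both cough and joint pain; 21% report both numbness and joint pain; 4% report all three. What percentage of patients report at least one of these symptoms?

Inclusion–exclusion gives
P(at least one) = 38 + 41 + 47 − 8 − 14 − 21 + 4 = 87%

87%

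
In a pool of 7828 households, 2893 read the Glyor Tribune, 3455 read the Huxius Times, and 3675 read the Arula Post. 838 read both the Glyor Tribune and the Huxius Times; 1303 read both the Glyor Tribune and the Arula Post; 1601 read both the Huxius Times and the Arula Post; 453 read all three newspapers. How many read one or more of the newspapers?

Inclusion–exclusion gives
|union| = 2893 + 3455 + 3675 − 838 − 1303 − 1601 + 453 = 6734

6734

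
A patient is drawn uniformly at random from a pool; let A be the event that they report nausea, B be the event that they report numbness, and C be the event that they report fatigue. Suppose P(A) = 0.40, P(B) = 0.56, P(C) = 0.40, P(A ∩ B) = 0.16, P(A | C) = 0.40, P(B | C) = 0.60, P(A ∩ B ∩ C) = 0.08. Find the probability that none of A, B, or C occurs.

0.12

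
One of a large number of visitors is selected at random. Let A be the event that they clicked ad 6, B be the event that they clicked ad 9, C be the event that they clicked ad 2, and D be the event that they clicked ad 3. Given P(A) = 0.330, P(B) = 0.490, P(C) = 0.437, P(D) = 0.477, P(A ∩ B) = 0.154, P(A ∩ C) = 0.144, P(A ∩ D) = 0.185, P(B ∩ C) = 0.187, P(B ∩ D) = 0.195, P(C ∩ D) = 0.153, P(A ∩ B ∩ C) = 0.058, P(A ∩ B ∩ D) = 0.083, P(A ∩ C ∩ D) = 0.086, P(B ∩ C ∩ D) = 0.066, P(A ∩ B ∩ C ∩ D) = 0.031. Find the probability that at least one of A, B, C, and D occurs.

P(A ∪ B ∪ C ∪ D) = 0.330 + 0.490 + 0.437 + 0.477 − 0.154 − 0.144 − 0.185 − 0.187 − 0.195 − 0.153 + 0.058 + 0.083 + 0.086 + 0.066 − 0.031 = 0.978

0.978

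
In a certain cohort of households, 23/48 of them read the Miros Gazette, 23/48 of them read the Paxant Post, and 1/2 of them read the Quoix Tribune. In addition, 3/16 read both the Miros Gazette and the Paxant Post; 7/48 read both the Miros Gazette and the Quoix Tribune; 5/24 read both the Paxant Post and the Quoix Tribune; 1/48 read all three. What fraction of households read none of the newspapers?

1/16

Inclusion–exclusion gives
P(≥1) = 23/48 + 23/48 + 1/2 − 3/16 − 7/48 − 5/24 + 1/48 = 15/16
P(none) = 1 − 15/16 = 1/16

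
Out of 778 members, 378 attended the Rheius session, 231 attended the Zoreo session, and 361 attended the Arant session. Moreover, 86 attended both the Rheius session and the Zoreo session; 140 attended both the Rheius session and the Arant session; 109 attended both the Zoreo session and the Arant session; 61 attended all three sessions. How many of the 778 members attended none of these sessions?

82

N(≥1) = 378 + 231 + 361 − 86 − 140 − 109 + 61 = 696
None: 778 − 696 = 82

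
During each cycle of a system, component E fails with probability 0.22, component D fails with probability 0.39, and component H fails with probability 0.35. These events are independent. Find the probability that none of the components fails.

0.30927

P(none) = (1 − 0.22) × (1 − 0.39) × (1 − 0.35) = 0.78 × 0.61 × 0.65 = 0.30927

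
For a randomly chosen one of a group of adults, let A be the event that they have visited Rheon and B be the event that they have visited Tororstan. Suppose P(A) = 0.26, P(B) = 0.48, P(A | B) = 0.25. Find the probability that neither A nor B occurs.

P(A ∩ B) = P(B)·P(A|B) = 0.48 × 0.25 = 0.12
P(A ∪ B) = 0.26 + 0.48 − 0.12 = 0.62
P(none) = 1 − 0.62 = 0.38

0.38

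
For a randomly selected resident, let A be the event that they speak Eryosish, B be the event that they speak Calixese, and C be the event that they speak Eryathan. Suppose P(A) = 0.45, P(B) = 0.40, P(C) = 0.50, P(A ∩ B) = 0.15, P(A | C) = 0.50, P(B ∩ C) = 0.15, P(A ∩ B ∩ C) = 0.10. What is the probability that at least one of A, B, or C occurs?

0.90

P(A ∩ C) = P(C)·P(A|C) = 0.50 × 0.50 = 0.25
P(A ∪ B ∪ C) = 0.45 + 0.40 + 0.50 − 0.15 − 0.25 − 0.15 + 0.10 = 0.90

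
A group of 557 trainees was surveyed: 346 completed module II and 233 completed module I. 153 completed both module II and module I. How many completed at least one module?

426

|at least one| = 346 + 233 − 153 = 426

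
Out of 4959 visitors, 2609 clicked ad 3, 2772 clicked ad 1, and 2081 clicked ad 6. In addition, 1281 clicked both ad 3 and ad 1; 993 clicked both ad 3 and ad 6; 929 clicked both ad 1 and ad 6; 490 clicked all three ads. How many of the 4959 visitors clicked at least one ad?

4749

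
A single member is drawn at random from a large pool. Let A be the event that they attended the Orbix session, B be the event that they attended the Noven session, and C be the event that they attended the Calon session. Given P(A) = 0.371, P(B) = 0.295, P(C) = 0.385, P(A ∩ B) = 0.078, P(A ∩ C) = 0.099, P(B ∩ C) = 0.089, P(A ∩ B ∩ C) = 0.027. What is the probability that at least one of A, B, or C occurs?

Inclusion–exclusion gives
P(A ∪ B ∪ C) = 0.371 + 0.295 + 0.385 − 0.078 − 0.099 − 0.089 + 0.027 = 0.812

0.812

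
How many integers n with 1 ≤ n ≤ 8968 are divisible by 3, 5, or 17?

4467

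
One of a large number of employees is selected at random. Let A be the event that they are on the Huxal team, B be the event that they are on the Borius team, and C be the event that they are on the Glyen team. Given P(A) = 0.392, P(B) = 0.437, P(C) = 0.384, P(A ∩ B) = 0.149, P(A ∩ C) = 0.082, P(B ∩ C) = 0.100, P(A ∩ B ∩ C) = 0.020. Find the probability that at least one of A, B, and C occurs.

Using inclusion–exclusion:
P(A ∪ B ∪ C) = 0.392 + 0.437 + 0.384 − 0.149 − 0.082 − 0.100 + 0.020 = 0.902

0.902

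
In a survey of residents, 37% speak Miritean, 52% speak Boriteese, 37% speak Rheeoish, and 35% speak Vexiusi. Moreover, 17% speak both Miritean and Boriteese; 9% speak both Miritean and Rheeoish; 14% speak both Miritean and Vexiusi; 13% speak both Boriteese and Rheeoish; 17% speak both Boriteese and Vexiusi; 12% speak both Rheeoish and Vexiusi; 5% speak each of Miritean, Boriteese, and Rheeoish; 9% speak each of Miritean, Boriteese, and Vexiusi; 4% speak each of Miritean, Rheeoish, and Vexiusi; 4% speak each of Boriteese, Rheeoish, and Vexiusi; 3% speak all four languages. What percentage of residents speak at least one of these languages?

Inclusion–exclusion gives
P(≥1) = 37 + 52 + 37 + 35 − 17 − 9 − 14 − 13 − 17 − 12 + 5 + 9 + 4 + 4 − 3 = 98%

98%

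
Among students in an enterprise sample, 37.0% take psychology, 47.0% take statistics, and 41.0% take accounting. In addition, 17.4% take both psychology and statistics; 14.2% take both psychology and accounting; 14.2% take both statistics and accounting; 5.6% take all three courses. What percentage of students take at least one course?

By inclusion–exclusion:
P(≥1) = 37.0 + 47.0 + 41.0 − 17.4 − 14.2 − 14.2 + 5.6 = 84.8%

84.8%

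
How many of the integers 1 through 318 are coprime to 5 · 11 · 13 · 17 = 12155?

Apply inclusion-exclusion:
63 + 28 + 24 + 18 − 5 − 4 − 3 − 2 − 1 − 1 + 0 + 0 + 0 + 0 − 0 = 117
318 − 117 = 201

201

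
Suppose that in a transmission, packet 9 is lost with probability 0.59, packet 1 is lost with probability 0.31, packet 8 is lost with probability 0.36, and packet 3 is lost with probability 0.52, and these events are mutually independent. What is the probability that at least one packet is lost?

P(none) = (1 − 0.59) × (1 − 0.31) × (1 − 0.36) × (1 − 0.52) = 0.41 × 0.69 × 0.64 × 0.48 = 0.08690688
P(at least one) = 1 − 0.08690688 = 0.91309312

0.91309312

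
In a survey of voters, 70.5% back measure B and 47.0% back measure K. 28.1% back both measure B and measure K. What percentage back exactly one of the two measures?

61.3%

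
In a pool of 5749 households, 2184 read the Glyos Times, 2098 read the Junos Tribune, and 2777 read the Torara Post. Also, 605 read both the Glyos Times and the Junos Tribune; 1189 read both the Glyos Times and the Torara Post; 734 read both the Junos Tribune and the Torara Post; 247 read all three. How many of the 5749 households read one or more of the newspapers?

4778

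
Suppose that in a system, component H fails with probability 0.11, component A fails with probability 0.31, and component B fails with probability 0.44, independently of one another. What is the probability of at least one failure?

0.656104

P(none) = (1 − 0.11) × (1 − 0.31) × (1 − 0.44) = 0.89 × 0.69 × 0.56 = 0.343896
P(at least one) = 1 − 0.343896 = 0.656104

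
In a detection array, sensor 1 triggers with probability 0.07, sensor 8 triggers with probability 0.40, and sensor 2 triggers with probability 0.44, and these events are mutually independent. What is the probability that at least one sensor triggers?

0.68752

P(none) = (1 − 0.07) × (1 − 0.40) × (1 − 0.44) = 0.93 × 0.60 × 0.56 = 0.31248
P(at least one) = 1 − 0.31248 = 0.68752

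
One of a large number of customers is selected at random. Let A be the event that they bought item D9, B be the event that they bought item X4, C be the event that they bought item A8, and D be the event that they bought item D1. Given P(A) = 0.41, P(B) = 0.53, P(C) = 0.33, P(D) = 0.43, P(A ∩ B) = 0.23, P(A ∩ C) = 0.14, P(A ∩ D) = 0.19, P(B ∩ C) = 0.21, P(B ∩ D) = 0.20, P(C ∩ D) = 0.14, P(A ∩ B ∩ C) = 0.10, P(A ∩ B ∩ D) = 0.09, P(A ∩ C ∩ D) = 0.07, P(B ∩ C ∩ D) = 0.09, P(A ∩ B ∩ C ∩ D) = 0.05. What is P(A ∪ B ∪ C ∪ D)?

0.89

Using inclusion–exclusion:
P(A ∪ B ∪ C ∪ D) = 0.41 + 0.53 + 0.33 + 0.43 − 0.23 − 0.14 − 0.19 − 0.21 − 0.20 − 0.14 + 0.10 + 0.09 + 0.07 + 0.09 − 0.05 = 0.89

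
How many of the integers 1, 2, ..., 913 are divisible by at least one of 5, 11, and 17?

Using inclusion–exclusion:
⌊913/5⌋ + ⌊913/11⌋ + ⌊913/17⌋ − ⌊913/55⌋ − ⌊913/85⌋ − ⌊913/187⌋ + ⌊913/935⌋ = 182 + 83 + 53 − 16 − 10 − 4 + 0 = 288

288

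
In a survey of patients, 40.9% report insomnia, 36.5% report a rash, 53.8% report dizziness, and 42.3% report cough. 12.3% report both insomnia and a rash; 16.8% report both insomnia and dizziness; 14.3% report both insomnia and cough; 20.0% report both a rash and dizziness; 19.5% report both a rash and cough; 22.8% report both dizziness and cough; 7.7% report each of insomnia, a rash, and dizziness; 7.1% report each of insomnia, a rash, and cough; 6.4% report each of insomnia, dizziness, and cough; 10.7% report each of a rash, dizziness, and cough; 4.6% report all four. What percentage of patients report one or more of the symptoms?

Inclusion–exclusion gives
P(≥1) = 40.9 + 36.5 + 53.8 + 42.3 − 12.3 − 16.8 − 14.3 − 20.0 − 19.5 − 22.8 + 7.7 + 7.1 + 6.4 + 10.7 − 4.6 = 95.1%

95.1%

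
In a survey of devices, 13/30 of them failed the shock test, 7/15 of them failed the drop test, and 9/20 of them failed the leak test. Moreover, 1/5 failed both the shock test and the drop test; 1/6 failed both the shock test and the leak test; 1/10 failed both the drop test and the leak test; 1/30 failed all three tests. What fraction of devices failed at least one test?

11/12

By inclusion–exclusion:
P(union) = 13/30 + 7/15 + 9/20 − 1/5 − 1/6 − 1/10 + 1/30 = 11/12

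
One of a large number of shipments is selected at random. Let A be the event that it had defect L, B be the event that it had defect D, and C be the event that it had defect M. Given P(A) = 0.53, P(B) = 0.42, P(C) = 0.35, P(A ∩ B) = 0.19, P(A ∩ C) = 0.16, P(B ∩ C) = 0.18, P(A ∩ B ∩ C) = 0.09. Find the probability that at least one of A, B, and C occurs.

0.86

Apply inclusion-exclusion:
P(A ∪ B ∪ C) = 0.53 + 0.42 + 0.35 − 0.19 − 0.16 − 0.18 + 0.09 = 0.86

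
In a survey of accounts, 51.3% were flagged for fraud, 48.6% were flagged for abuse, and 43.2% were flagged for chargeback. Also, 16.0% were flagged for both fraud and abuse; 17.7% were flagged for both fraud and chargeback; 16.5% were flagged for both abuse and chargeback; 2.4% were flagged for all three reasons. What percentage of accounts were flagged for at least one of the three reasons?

95.3%

P(at least one) = 51.3 + 48.6 + 43.2 − 16.0 − 17.7 − 16.5 + 2.4 = 95.3%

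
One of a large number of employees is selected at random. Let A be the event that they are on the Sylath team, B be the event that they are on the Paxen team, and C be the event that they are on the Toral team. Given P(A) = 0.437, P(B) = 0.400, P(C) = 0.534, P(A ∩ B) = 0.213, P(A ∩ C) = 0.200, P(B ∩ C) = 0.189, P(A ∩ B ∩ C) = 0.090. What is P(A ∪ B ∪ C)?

By inclusion-exclusion,
P(A ∪ B ∪ C) = 0.437 + 0.400 + 0.534 − 0.213 − 0.200 − 0.189 + 0.090 = 0.859

0.859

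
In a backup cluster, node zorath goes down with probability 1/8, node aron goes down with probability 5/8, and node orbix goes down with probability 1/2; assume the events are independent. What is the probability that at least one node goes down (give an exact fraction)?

107/128

P(none) = (1 − 1/8) × (1 − 5/8) × (1 − 1/2) = 7/8 × 3/8 × 1/2 = 21/128
P(at least one) = 1 − 21/128 = 107/128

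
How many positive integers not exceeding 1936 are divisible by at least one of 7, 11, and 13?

542

276 + 176 + 148 − 25 − 21 − 13 + 1 = 542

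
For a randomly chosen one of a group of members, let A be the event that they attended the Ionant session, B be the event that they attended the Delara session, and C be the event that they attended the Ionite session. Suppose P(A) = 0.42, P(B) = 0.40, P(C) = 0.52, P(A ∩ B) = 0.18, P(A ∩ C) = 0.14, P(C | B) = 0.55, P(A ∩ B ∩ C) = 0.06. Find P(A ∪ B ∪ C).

0.86

P(B ∩ C) = P(B)·P(C|B) = 0.40 × 0.55 = 0.22
P(A ∪ B ∪ C) = 0.42 + 0.40 + 0.52 − 0.18 − 0.14 − 0.22 + 0.06 = 0.86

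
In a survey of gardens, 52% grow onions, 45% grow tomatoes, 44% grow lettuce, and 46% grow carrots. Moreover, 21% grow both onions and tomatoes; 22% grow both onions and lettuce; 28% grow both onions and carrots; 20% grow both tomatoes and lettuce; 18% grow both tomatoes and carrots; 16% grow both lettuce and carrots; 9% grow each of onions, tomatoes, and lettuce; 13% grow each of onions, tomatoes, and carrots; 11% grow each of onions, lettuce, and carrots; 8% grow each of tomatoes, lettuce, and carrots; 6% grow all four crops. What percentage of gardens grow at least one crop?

Apply inclusion-exclusion:
P(union) = 52 + 45 + 44 + 46 − 21 − 22 − 28 − 20 − 18 − 16 + 9 + 13 + 11 + 8 − 6 = 97%

97%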